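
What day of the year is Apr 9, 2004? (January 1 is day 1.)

Days in months before Apr: 31 + 29 + 31 = 91.
Plus 9 days into Apr → day 100.

100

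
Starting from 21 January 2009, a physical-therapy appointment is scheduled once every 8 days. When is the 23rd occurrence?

16 July 2009

The 23rd occurrence is 22 intervals after the first: 22 × 8 = 176 days after 21 January 2009.
January has 31 days — 10 days to the end of January leaves 166.
February has 28 days (138 left).
March has 31 days (107 left).
April has 30 days (77 left).
May has 31 days (46 left).
June has 30 days (16 left).
16 days into July → 16 July 2009.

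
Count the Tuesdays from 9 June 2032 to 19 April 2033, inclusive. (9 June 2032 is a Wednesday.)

9 June 2032 is a Wednesday; the first Tuesday on or after it is 15 June 2032 (6 days later).
From 15 June 2032 to 19 April 2033: 15 + 31 + 31 + 30 + 31 + 30 + 31 + 31 + 28 + 31 + 19 = 308 days (rest of June, July, August, September, October, November, December, January, February, March, April).
308 ÷ 7 = 44 full weeks with remainder 0, so 44 more Tuesdays after the first → 45.

45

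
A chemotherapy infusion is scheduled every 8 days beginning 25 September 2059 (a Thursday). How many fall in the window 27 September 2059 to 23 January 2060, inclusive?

Occurrences land 8·i days after 25 September 2059 for i = 0, 1, 2, …
27 September 2059 is 2 days after the start; 2 ÷ 8 = 0 remainder 2; since the remainder is 2, round up to i = 1. First occurrence in the window: #2 on 3 October 2059 (1×8 = 8 days in).
23 January 2060 is 120 days after the start; 120 ÷ 8 = 15 remainder 0. Last occurrence in the window: #16 on 23 January 2060.
Occurrences #2 through #16: 15 in total.

15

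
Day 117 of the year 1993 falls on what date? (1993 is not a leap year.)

1993-04-27

January has 31 days (117 − 31 = 86 remain).
February has 28 days (86 − 28 = 58 remain).
March has 31 days (58 − 31 = 27 remain).
27 into April → April 27.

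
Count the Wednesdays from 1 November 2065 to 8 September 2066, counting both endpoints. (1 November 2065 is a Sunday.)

45

1 November 2065 is a Sunday; the first Wednesday on or after it is 4 November 2065 (3 days later).
From 4 November 2065 to 8 September 2066: 26 + 31 + 31 + 28 + 31 + 30 + 31 + 30 + 31 + 31 + 8 = 308 days (rest of November, December, January, February, March, April, May, June, July, August, September).
308 ÷ 7 = 44 full weeks with remainder 0, so 44 more Wednesdays after the first → 45.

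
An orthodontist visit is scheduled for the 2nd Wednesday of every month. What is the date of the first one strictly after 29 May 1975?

May 1975 starts on a Thursday; its first Wednesday is the 7th, so the 2nd Wednesday is the 14th — 14 May 1975.
That is not after 29 May 1975, so look at June 1975.
June 1975 starts on a Sunday; its first Wednesday is the 4th, so the 2nd Wednesday is the 11th — 11 June 1975.

11 June 1975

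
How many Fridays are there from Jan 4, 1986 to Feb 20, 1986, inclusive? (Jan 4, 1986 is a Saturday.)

6

Jan 4, 1986 is a Saturday; the first Friday on or after it is Jan 10, 1986 (6 days later).
From Jan 10, 1986 to Feb 20, 1986: 21 + 20 = 41 days (rest of Jan, Feb).
41 ÷ 7 = 5 full weeks with remainder 6, so 5 more Fridays after the first → 6.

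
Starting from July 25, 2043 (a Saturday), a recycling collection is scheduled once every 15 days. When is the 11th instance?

December 22, 2043

The 11th occurrence is 10 intervals after the first: 10 × 15 = 150 days after July 25, 2043.
July has 31 days — 6 days to the end of July leaves 144.
August has 31 days (113 left).
September has 30 days (83 left).
October has 31 days (52 left).
November has 30 days (22 left).
22 days into December → December 22, 2043.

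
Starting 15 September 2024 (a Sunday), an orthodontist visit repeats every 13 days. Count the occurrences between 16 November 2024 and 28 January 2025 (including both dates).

6

Occurrences land 13·i days after 15 September 2024 for i = 0, 1, 2, …
16 November 2024 is 62 days after the start; 62 ÷ 13 = 4 remainder 10; since the remainder is 10, round up to i = 5. First occurrence in the window: #6 on 19 November 2024 (5×13 = 65 days in).
28 January 2025 is 135 days after the start; 135 ÷ 13 = 10 remainder 5. Last occurrence in the window: #11 on 23 January 2025.
Occurrences #6 through #11: 6 in total.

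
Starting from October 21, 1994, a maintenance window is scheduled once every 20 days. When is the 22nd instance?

The 22nd occurrence is 21 intervals after the first: 21 × 20 = 420 days after October 21, 1994.
October has 31 days — 10 days to the end of October leaves 410.
From end of October to end of 1994 is 61 days (349 left).
January has 31 days (318 left).
February has 28 days (290 left).
March has 31 days (259 left).
April has 30 days (229 left).
May has 31 days (198 left).
June has 30 days (168 left).
July has 31 days (137 left).
August has 31 days (106 left).
September has 30 days (76 left).
October has 31 days (45 left).
November has 30 days (15 left).
15 days into December → December 15, 1995.

December 15, 1995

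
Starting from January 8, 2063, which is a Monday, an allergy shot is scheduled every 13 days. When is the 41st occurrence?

The 41st occurrence is 40 intervals after the first: 40 × 13 = 520 days after January 8, 2063.
January has 31 days — 23 days to the end of January leaves 497.
From end of January to end of 2063 is 334 days (163 left).
January has 31 days (132 left).
February has 29 days (103 left).
March has 31 days (72 left).
April has 30 days (42 left).
May has 31 days (11 left).
11 days into June → June 11, 2064.

June 11, 2064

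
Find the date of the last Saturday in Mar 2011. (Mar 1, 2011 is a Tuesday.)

Mar 26, 2011

Mar 2011 begins on a Tuesday, so the first Saturday is Mar 5 (4 days later).
Mar 2011 has 31 days. Adding weeks: 5, 12, 19, 26 — the last one ≤ 31 is the 26th.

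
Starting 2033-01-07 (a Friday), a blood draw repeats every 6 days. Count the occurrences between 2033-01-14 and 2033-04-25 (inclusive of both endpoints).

17

Occurrences land 6·i days after 2033-01-07 for i = 0, 1, 2, …
2033-01-14 is 7 days after the start; 7 ÷ 6 = 1 remainder 1; since the remainder is 1, round up to i = 2. First occurrence in the window: #3 on 2033-01-19 (2×6 = 12 days in).
2033-04-25 is 108 days after the start; 108 ÷ 6 = 18 remainder 0. Last occurrence in the window: #19 on 2033-04-25.
Occurrences #3 through #19: 17 in total.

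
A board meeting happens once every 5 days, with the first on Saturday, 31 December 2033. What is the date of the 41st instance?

The 41st occurrence is 40 intervals after the first: 40 × 5 = 200 days after 31 December 2033.
December has 31 days — 0 days to the end of December leaves 200.
January has 31 days (169 left).
February has 28 days (141 left).
March has 31 days (110 left).
April has 30 days (80 left).
May has 31 days (49 left).
June has 30 days (19 left).
19 days into July → 19 July 2034.

19 July 2034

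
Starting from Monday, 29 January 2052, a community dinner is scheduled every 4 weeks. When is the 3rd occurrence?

25 March 2052

The 3rd occurrence is 2 intervals after the first: 2 × 28 = 56 days after 29 January 2052.
January has 31 days — 2 days to the end of January leaves 54.
February has 29 days (25 left).
25 days into March → 25 March 2052.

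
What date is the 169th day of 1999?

Jan has 31 days (169 − 31 = 138 remain).
Feb has 28 days (138 − 28 = 110 remain).
Mar has 31 days (110 − 31 = 79 remain).
Apr has 30 days (79 − 30 = 49 remain).
May has 31 days (49 − 31 = 18 remain).
18 into Jun → Jun 18.

Jun 18, 1999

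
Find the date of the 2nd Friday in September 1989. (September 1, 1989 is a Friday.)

1989-09-08

September 1989 begins on a Friday, so the first Friday is September 1.
The 2nd Friday is 1 weeks later: 1 + 7 = 8.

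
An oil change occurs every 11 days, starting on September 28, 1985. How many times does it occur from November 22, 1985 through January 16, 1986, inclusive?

6

Occurrences land 11·i days after September 28, 1985 for i = 0, 1, 2, …
November 22, 1985 is 55 days after the start; 55 ÷ 11 = 5 remainder 0. First occurrence in the window: #6 on November 22, 1985 (5×11 = 55 days in).
January 16, 1986 is 110 days after the start; 110 ÷ 11 = 10 remainder 0. Last occurrence in the window: #11 on January 16, 1986.
Occurrences #6 through #11: 6 in total.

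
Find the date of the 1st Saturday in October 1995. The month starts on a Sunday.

1995-10-07

October 1995 begins on a Sunday, so the first Saturday is October 7 (6 days later).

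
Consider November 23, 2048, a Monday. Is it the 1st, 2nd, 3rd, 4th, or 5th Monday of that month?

Day 23 falls in week ⌈23/7⌉ of the month.
Days 1–7 hold the 1st Monday, 8–14 the 2nd, 15–21 the 3rd, 22–28 the 4th, 29–31 the 5th.
23 is in the range for the 4th.

4th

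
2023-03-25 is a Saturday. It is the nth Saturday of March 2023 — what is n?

Day 25 falls in week ⌈25/7⌉ of the month.
Days 1–7 hold the 1st Saturday, 8–14 the 2nd, 15–21 the 3rd, 22–28 the 4th, 29–31 the 5th.
25 is in the range for the 4th.

4th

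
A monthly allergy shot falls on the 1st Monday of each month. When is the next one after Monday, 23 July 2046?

July 2046 starts on a Sunday, so its 1st Monday is 2 July 2046 (1 day in).
That is not after 23 July 2046, so look at August 2046.
August 2046 starts on a Wednesday, so its 1st Monday is 6 August 2046 (5 days in).

6 August 2046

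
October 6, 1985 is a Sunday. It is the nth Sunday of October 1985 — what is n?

Day 6 falls in week ⌈6/7⌉ of the month.
Days 1–7 hold the 1st Sunday, 8–14 the 2nd, 15–21 the 3rd, 22–28 the 4th, 29–31 the 5th.
6 is in the range for the 1st.

1st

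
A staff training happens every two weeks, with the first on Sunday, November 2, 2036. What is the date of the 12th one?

The 12th occurrence is 11 intervals after the first: 11 × 14 = 154 days after November 2, 2036.
November has 30 days — 28 days to the end of November leaves 126.
December has 31 days (95 left).
January has 31 days (64 left).
February has 28 days (36 left).
March has 31 days (5 left).
5 days into April → April 5, 2037.

April 5, 2037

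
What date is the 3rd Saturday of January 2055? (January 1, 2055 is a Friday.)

January 2055 begins on a Friday, so the first Saturday is January 2 (1 day later).
The 3rd Saturday is 2 weeks later: 2 + 14 = 16.

2055-01-16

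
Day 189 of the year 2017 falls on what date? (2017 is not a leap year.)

January has 31 days (189 − 31 = 158 remain).
February has 28 days (158 − 28 = 130 remain).
March has 31 days (130 − 31 = 99 remain).
April has 30 days (99 − 30 = 69 remain).
May has 31 days (69 − 31 = 38 remain).
June has 30 days (38 − 30 = 8 remain).
8 into July → July 8.

8 July 2017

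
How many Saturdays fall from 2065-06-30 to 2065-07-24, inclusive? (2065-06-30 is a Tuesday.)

3

2065-06-30 is a Tuesday; the first Saturday on or after it is 2065-07-04 (4 days later).
From 2065-07-04 to 2065-07-24 is 24 − 4 = 20 days.
20 ÷ 7 = 2 full weeks with remainder 6, so 2 more Saturdays after the first → 3.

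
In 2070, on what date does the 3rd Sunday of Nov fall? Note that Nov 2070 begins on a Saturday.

Nov 16, 2070

Nov 2070 begins on a Saturday, so the first Sunday is Nov 2 (1 day later).
The 3rd Sunday is 2 weeks later: 2 + 14 = 16.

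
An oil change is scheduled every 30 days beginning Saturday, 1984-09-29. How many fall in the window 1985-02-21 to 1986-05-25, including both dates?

Occurrences land 30·i days after 1984-09-29 for i = 0, 1, 2, …
1985-02-21 is 145 days after the start; 145 ÷ 30 = 4 remainder 25; since the remainder is 25, round up to i = 5. First occurrence in the window: #6 on 1985-02-26 (5×30 = 150 days in).
1986-05-25 is 603 days after the start; 603 ÷ 30 = 20 remainder 3. Last occurrence in the window: #21 on 1986-05-22.
Occurrences #6 through #21: 16 in total.

16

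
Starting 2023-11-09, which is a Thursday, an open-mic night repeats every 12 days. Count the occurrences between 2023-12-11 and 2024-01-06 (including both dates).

2

Occurrences land 12·i days after 2023-11-09 for i = 0, 1, 2, …
2023-12-11 is 32 days after the start; 32 ÷ 12 = 2 remainder 8; since the remainder is 8, round up to i = 3. First occurrence in the window: #4 on 2023-12-15 (3×12 = 36 days in).
2024-01-06 is 58 days after the start; 58 ÷ 12 = 4 remainder 10. Last occurrence in the window: #5 on 2023-12-27.
Occurrences #4 through #5: 2 in total.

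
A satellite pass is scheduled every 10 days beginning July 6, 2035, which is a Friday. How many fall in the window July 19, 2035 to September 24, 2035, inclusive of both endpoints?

7

Occurrences land 10·i days after July 6, 2035 for i = 0, 1, 2, …
July 19, 2035 is 13 days after the start; 13 ÷ 10 = 1 remainder 3; since the remainder is 3, round up to i = 2. First occurrence in the window: #3 on July 26, 2035 (2×10 = 20 days in).
September 24, 2035 is 80 days after the start; 80 ÷ 10 = 8 remainder 0. Last occurrence in the window: #9 on September 24, 2035.
Occurrences #3 through #9: 7 in total.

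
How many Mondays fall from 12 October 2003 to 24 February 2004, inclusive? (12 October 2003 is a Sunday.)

12 October 2003 is a Sunday; the first Monday on or after it is 13 October 2003 (1 day later).
From 13 October 2003 to 24 February 2004: 18 + 30 + 31 + 31 + 24 = 134 days (rest of October, November, December, January, February).
134 ÷ 7 = 19 full weeks with remainder 1, so 19 more Mondays after the first → 20.

20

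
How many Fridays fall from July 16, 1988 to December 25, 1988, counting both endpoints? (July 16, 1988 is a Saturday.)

July 16, 1988 is a Saturday; the first Friday on or after it is July 22, 1988 (6 days later).
From July 22, 1988 to December 25, 1988: 9 + 31 + 30 + 31 + 30 + 25 = 156 days (rest of July, August, September, October, November, December).
156 ÷ 7 = 22 full weeks with remainder 2, so 22 more Fridays after the first → 23.

23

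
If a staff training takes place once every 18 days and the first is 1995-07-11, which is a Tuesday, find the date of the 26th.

1996-10-03

The 26th occurrence is 25 intervals after the first: 25 × 18 = 450 days after 1995-07-11.
July has 31 days — 20 days to the end of July leaves 430.
From end of July to end of 1995 is 153 days (277 left).
January has 31 days (246 left).
February has 29 days (217 left).
March has 31 days (186 left).
April has 30 days (156 left).
May has 31 days (125 left).
June has 30 days (95 left).
July has 31 days (64 left).
August has 31 days (33 left).
September has 30 days (3 left).
3 days into October → 1996-10-03.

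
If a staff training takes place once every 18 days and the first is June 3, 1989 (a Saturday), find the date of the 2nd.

The 2nd occurrence is 1 interval after the first: 1 × 18 = 18 days after June 3, 1989.
18 days later is June 21, 1989.

June 21, 1989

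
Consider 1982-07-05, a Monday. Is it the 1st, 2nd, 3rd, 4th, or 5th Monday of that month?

1st

Day 5 falls in week ⌈5/7⌉ of the month.
Days 1–7 hold the 1st Monday, 8–14 the 2nd, 15–21 the 3rd, 22–28 the 4th, 29–31 the 5th.
5 is in the range for the 1st.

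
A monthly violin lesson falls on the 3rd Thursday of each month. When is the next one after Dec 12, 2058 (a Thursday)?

Dec 19, 2058

Dec 2058 starts on a Sunday; its first Thursday is the 5th, so the 3rd Thursday is the 19th — Dec 19, 2058.
Dec 19, 2058 is after Dec 12, 2058, so that is the next one.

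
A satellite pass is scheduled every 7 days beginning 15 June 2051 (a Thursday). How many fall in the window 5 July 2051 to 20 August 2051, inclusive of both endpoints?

Occurrences land 7·i days after 15 June 2051 for i = 0, 1, 2, …
5 July 2051 is 20 days after the start; 20 ÷ 7 = 2 remainder 6; since the remainder is 6, round up to i = 3. First occurrence in the window: #4 on 6 July 2051 (3×7 = 21 days in).
20 August 2051 is 66 days after the start; 66 ÷ 7 = 9 remainder 3. Last occurrence in the window: #10 on 17 August 2051.
Occurrences #4 through #10: 7 in total.

7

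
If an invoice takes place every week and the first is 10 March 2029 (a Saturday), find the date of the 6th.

The 6th occurrence is 5 intervals after the first: 5 × 7 = 35 days after 10 March 2029.
March has 31 days — 21 days to the end of March leaves 14.
14 days into April → 14 April 2029.

14 April 2029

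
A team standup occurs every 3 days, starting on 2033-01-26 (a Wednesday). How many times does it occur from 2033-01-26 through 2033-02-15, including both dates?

Occurrences land 3·i days after 2033-01-26 for i = 0, 1, 2, …
The window opens on the start date, so the first occurrence inside is #1 on 2033-01-26.
2033-02-15 is 20 days after the start; 20 ÷ 3 = 6 remainder 2. Last occurrence in the window: #7 on 2033-02-13.
Occurrences #1 through #7: 7 in total.

7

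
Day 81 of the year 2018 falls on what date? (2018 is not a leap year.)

Jan has 31 days (81 − 31 = 50 remain).
Feb has 28 days (50 − 28 = 22 remain).
22 into Mar → Mar 22.

Mar 22, 2018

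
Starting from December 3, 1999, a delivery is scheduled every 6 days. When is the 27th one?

May 7, 2000

The 27th occurrence is 26 intervals after the first: 26 × 6 = 156 days after December 3, 1999.
December has 31 days — 28 days to the end of December leaves 128.
January has 31 days (97 left).
February has 29 days (68 left).
March has 31 days (37 left).
April has 30 days (7 left).
7 days into May → May 7, 2000.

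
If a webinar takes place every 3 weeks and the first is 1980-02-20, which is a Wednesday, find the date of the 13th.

The 13th occurrence is 12 intervals after the first: 12 × 21 = 252 days after 1980-02-20.
February has 29 days — 9 days to the end of February leaves 243.
March has 31 days (212 left).
April has 30 days (182 left).
May has 31 days (151 left).
June has 30 days (121 left).
July has 31 days (90 left).
August has 31 days (59 left).
September has 30 days (29 left).
29 days into October → 1980-10-29.

1980-10-29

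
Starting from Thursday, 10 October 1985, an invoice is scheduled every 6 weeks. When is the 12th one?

15 January 1987

The 12th occurrence is 11 intervals after the first: 11 × 42 = 462 days after 10 October 1985.
October has 31 days — 21 days to the end of October leaves 441.
From end of October to end of 1985 is 61 days (380 left).
1986 has 365 days (15 left).
15 days into January → 15 January 1987.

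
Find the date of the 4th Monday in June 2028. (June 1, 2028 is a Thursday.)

June 2028 begins on a Thursday, so the first Monday is June 5 (4 days later).
The 4th Monday is 3 weeks later: 5 + 21 = 26.

2028-06-26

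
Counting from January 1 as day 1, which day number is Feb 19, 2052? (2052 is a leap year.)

Days in months before Feb: 31 = 31.
Plus 19 days into Feb → day 50.

50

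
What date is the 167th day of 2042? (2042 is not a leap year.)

January has 31 days (167 − 31 = 136 remain).
February has 28 days (136 − 28 = 108 remain).
March has 31 days (108 − 31 = 77 remain).
April has 30 days (77 − 30 = 47 remain).
May has 31 days (47 − 31 = 16 remain).
16 into June → June 16.

June 16, 2042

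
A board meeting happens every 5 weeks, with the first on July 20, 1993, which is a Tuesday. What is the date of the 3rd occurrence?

September 28, 1993

The 3rd occurrence is 2 intervals after the first: 2 × 35 = 70 days after July 20, 1993.
July has 31 days — 11 days to the end of July leaves 59.
August has 31 days (28 left).
28 days into September → September 28, 1993.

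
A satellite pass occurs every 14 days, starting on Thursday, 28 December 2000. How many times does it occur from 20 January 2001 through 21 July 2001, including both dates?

13

Occurrences land 14·i days after 28 December 2000 for i = 0, 1, 2, …
20 January 2001 is 23 days after the start; 23 ÷ 14 = 1 remainder 9; since the remainder is 9, round up to i = 2. First occurrence in the window: #3 on 25 January 2001 (2×14 = 28 days in).
21 July 2001 is 205 days after the start; 205 ÷ 14 = 14 remainder 9. Last occurrence in the window: #15 on 12 July 2001.
Occurrences #3 through #15: 13 in total.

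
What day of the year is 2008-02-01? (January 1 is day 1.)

Days in months before February: 31 = 31.
Plus 1 day into February → day 32.

32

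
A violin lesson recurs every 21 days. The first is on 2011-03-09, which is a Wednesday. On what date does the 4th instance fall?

2011-05-11

The 4th occurrence is 3 intervals after the first: 3 × 21 = 63 days after 2011-03-09.
March has 31 days — 22 days to the end of March leaves 41.
April has 30 days (11 left).
11 days into May → 2011-05-11.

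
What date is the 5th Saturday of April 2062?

2062-04-29

The first Saturday of April 2062 is April 1.
The 5th Saturday is 4 weeks later: 1 + 28 = 29.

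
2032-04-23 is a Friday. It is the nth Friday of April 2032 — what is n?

Day 23 falls in week ⌈23/7⌉ of the month.
Days 1–7 hold the 1st Friday, 8–14 the 2nd, 15–21 the 3rd, 22–28 the 4th, 29–31 the 5th.
23 is in the range for the 4th.

4th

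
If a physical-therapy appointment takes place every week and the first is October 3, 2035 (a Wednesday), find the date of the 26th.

March 26, 2036

The 26th occurrence is 25 intervals after the first: 25 × 7 = 175 days after October 3, 2035.
October has 31 days — 28 days to the end of October leaves 147.
November has 30 days (117 left).
December has 31 days (86 left).
January has 31 days (55 left).
February has 29 days (26 left).
26 days into March → March 26, 2036.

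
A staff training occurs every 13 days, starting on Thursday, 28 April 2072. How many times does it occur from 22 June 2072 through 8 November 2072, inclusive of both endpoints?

10

Occurrences land 13·i days after 28 April 2072 for i = 0, 1, 2, …
22 June 2072 is 55 days after the start; 55 ÷ 13 = 4 remainder 3; since the remainder is 3, round up to i = 5. First occurrence in the window: #6 on 2 July 2072 (5×13 = 65 days in).
8 November 2072 is 194 days after the start; 194 ÷ 13 = 14 remainder 12. Last occurrence in the window: #15 on 27 October 2072.
Occurrences #6 through #15: 10 in total.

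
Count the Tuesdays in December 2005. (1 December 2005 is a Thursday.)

1 December 2005 is a Thursday; the first Tuesday on or after it is 6 December 2005 (5 days later).
From 6 December 2005 to 31 December 2005 is 31 − 6 = 25 days.
25 ÷ 7 = 3 full weeks with remainder 4, so 3 more Tuesdays after the first → 4.

4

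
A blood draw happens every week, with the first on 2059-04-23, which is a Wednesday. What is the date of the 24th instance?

2059-10-01

The 24th occurrence is 23 intervals after the first: 23 × 7 = 161 days after 2059-04-23.
April has 30 days — 7 days to the end of April leaves 154.
May has 31 days (123 left).
June has 30 days (93 left).
July has 31 days (62 left).
August has 31 days (31 left).
September has 30 days (1 left).
1 day into October → 2059-10-01.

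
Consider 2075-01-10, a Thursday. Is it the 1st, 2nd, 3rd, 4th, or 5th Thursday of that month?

2nd

Day 10 falls in week ⌈10/7⌉ of the month.
Days 1–7 hold the 1st Thursday, 8–14 the 2nd, 15–21 the 3rd, 22–28 the 4th, 29–31 the 5th.
10 is in the range for the 2nd.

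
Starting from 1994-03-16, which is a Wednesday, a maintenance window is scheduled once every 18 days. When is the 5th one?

The 5th occurrence is 4 intervals after the first: 4 × 18 = 72 days after 1994-03-16.
March has 31 days — 15 days to the end of March leaves 57.
April has 30 days (27 left).
27 days into May → 1994-05-27.

1994-05-27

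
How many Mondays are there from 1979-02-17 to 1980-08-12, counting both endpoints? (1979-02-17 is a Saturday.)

1979-02-17 is a Saturday; the first Monday on or after it is 1979-02-19 (2 days later).
From 1979-02-19 to 1980-08-12: 315 + 225 = 540 days (rest of 1979, to 1980-08-12 in 1980).
540 ÷ 7 = 77 full weeks with remainder 1, so 77 more Mondays after the first → 78.

78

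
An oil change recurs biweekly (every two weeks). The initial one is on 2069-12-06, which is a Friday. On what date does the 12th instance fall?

The 12th occurrence is 11 intervals after the first: 11 × 14 = 154 days after 2069-12-06.
December has 31 days — 25 days to the end of December leaves 129.
January has 31 days (98 left).
February has 28 days (70 left).
March has 31 days (39 left).
April has 30 days (9 left).
9 days into May → 2070-05-09.

2070-05-09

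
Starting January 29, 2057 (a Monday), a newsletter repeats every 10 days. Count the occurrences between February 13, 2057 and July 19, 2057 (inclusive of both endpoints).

16

Occurrences land 10·i days after January 29, 2057 for i = 0, 1, 2, …
February 13, 2057 is 15 days after the start; 15 ÷ 10 = 1 remainder 5; since the remainder is 5, round up to i = 2. First occurrence in the window: #3 on February 18, 2057 (2×10 = 20 days in).
July 19, 2057 is 171 days after the start; 171 ÷ 10 = 17 remainder 1. Last occurrence in the window: #18 on July 18, 2057.
Occurrences #3 through #18: 16 in total.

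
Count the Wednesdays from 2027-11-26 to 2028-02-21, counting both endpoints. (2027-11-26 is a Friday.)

12

2027-11-26 is a Friday; the first Wednesday on or after it is 2027-12-01 (5 days later).
From 2027-12-01 to 2028-02-21: 30 + 31 + 21 = 82 days (rest of December, January, February).
82 ÷ 7 = 11 full weeks with remainder 5, so 11 more Wednesdays after the first → 12.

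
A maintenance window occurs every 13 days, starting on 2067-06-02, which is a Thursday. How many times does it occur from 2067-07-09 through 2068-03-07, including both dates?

Occurrences land 13·i days after 2067-06-02 for i = 0, 1, 2, …
2067-07-09 is 37 days after the start; 37 ÷ 13 = 2 remainder 11; since the remainder is 11, round up to i = 3. First occurrence in the window: #4 on 2067-07-11 (3×13 = 39 days in).
2068-03-07 is 279 days after the start; 279 ÷ 13 = 21 remainder 6. Last occurrence in the window: #22 on 2068-03-01.
Occurrences #4 through #22: 19 in total.

19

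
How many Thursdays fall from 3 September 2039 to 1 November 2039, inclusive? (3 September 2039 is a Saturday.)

8

3 September 2039 is a Saturday; the first Thursday on or after it is 8 September 2039 (5 days later).
From 8 September 2039 to 1 November 2039: 22 + 31 + 1 = 54 days (rest of September, October, November).
54 ÷ 7 = 7 full weeks with remainder 5, so 7 more Thursdays after the first → 8.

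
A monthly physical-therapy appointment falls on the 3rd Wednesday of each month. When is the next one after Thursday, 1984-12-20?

1985-01-16

December 1984 starts on a Saturday; its first Wednesday is the 5th, so the 3rd Wednesday is the 19th — 1984-12-19.
That is not after 1984-12-20, so look at January 1985.
January 1985 starts on a Tuesday; its first Wednesday is the 2nd, so the 3rd Wednesday is the 16th — 1985-01-16.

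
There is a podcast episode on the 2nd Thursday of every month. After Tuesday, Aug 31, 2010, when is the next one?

Sep 9, 2010

Aug 2010 starts on a Sunday; its first Thursday is the 5th, so the 2nd Thursday is the 12th — Aug 12, 2010.
That is not after Aug 31, 2010, so look at Sep 2010.
Sep 2010 starts on a Wednesday; its first Thursday is the 2nd, so the 2nd Thursday is the 9th — Sep 9, 2010.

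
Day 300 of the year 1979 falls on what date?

January has 31 days (300 − 31 = 269 remain).
February has 28 days (269 − 28 = 241 remain).
March has 31 days (241 − 31 = 210 remain).
April has 30 days (210 − 30 = 180 remain).
May has 31 days (180 − 31 = 149 remain).
June has 30 days (149 − 30 = 119 remain).
July has 31 days (119 − 31 = 88 remain).
August has 31 days (88 − 31 = 57 remain).
September has 30 days (57 − 30 = 27 remain).
27 into October → October 27.

1979-10-27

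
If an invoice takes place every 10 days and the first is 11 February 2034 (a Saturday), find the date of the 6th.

2 April 2034

The 6th occurrence is 5 intervals after the first: 5 × 10 = 50 days after 11 February 2034.
February has 28 days — 17 days to the end of February leaves 33.
March has 31 days (2 left).
2 days into April → 2 April 2034.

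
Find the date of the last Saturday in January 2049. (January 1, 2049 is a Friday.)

2049-01-30

January 2049 begins on a Friday, so the first Saturday is January 2 (1 day later).
January 2049 has 31 days. Adding weeks: 2, 9, 16, 23, 30 — the last one ≤ 31 is the 30th.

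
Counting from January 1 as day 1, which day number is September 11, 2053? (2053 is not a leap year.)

254

Days in months before September: 31 + 28 + 31 + 30 + 31 + 30 + 31 + 31 = 243.
Plus 11 days into September → day 254.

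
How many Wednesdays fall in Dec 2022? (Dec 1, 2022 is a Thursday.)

Dec 1, 2022 is a Thursday; the first Wednesday on or after it is Dec 7, 2022 (6 days later).
From Dec 7, 2022 to Dec 31, 2022 is 31 − 7 = 24 days.
24 ÷ 7 = 3 full weeks with remainder 3, so 3 more Wednesdays after the first → 4.

4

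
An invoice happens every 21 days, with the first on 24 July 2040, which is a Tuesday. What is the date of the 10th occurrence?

The 10th occurrence is 9 intervals after the first: 9 × 21 = 189 days after 24 July 2040.
July has 31 days — 7 days to the end of July leaves 182.
August has 31 days (151 left).
September has 30 days (121 left).
October has 31 days (90 left).
November has 30 days (60 left).
December has 31 days (29 left).
29 days into January → 29 January 2041.

29 January 2041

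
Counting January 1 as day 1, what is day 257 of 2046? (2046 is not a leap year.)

2046-09-14

January has 31 days (257 − 31 = 226 remain).
February has 28 days (226 − 28 = 198 remain).
March has 31 days (198 − 31 = 167 remain).
April has 30 days (167 − 30 = 137 remain).
May has 31 days (137 − 31 = 106 remain).
June has 30 days (106 − 30 = 76 remain).
July has 31 days (76 − 31 = 45 remain).
August has 31 days (45 − 31 = 14 remain).
14 into September → September 14.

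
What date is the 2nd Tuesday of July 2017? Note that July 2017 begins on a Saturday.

July 2017 begins on a Saturday, so the first Tuesday is July 4 (3 days later).
The 2nd Tuesday is 1 weeks later: 4 + 7 = 11.

11 July 2017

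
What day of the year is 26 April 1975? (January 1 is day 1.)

116

Days in months before April: 31 + 28 + 31 = 90.
Plus 26 days into April → day 116.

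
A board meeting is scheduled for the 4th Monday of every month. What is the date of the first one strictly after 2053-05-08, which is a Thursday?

2053-05-26

May 2053 starts on a Thursday; its first Monday is the 5th, so the 4th Monday is the 26th — 2053-05-26.
2053-05-26 is after 2053-05-08, so that is the next one.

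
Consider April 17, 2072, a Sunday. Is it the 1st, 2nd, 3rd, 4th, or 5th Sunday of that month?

Day 17 falls in week ⌈17/7⌉ of the month.
Days 1–7 hold the 1st Sunday, 8–14 the 2nd, 15–21 the 3rd, 22–28 the 4th, 29–31 the 5th.
17 is in the range for the 3rd.

3rd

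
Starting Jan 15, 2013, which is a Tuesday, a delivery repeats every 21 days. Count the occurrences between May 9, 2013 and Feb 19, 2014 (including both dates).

14

Occurrences land 21·i days after Jan 15, 2013 for i = 0, 1, 2, …
May 9, 2013 is 114 days after the start; 114 ÷ 21 = 5 remainder 9; since the remainder is 9, round up to i = 6. First occurrence in the window: #7 on May 21, 2013 (6×21 = 126 days in).
Feb 19, 2014 is 400 days after the start; 400 ÷ 21 = 19 remainder 1. Last occurrence in the window: #20 on Feb 18, 2014.
Occurrences #7 through #20: 14 in total.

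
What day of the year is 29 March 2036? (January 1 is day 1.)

Days in months before March: 31 + 29 = 60.
Plus 29 days into March → day 89.

89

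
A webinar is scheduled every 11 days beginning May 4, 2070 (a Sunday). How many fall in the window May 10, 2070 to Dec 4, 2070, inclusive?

19

Occurrences land 11·i days after May 4, 2070 for i = 0, 1, 2, …
May 10, 2070 is 6 days after the start; 6 ÷ 11 = 0 remainder 6; since the remainder is 6, round up to i = 1. First occurrence in the window: #2 on May 15, 2070 (1×11 = 11 days in).
Dec 4, 2070 is 214 days after the start; 214 ÷ 11 = 19 remainder 5. Last occurrence in the window: #20 on Nov 29, 2070.
Occurrences #2 through #20: 19 in total.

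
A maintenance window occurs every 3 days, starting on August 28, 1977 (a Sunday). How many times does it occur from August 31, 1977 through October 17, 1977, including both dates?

Occurrences land 3·i days after August 28, 1977 for i = 0, 1, 2, …
August 31, 1977 is 3 days after the start; 3 ÷ 3 = 1 remainder 0. First occurrence in the window: #2 on August 31, 1977 (1×3 = 3 days in).
October 17, 1977 is 50 days after the start; 50 ÷ 3 = 16 remainder 2. Last occurrence in the window: #17 on October 15, 1977.
Occurrences #2 through #17: 16 in total.

16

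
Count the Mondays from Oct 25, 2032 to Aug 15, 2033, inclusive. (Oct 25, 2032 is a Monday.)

Oct 25, 2032 is a Monday; the first Monday on or after it is Oct 25, 2032.
From Oct 25, 2032 to Aug 15, 2033: 6 + 30 + 31 + 31 + 28 + 31 + 30 + 31 + 30 + 31 + 15 = 294 days (rest of Oct, Nov, Dec, Jan, Feb, Mar, Apr, May, Jun, Jul, Aug).
294 ÷ 7 = 42 full weeks with remainder 0, so 42 more Mondays after the first → 43.

43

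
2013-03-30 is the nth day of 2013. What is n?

89

Days in months before March: 31 + 28 = 59.
Plus 30 days into March → day 89.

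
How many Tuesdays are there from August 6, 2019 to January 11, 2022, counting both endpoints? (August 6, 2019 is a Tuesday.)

128

August 6, 2019 is a Tuesday; the first Tuesday on or after it is August 6, 2019.
From August 6, 2019 to January 11, 2022: 147 + 366 + 365 + 11 = 889 days (rest of 2019, 2020, 2021, to January 11, 2022 in 2022).
889 ÷ 7 = 127 full weeks with remainder 0, so 127 more Tuesdays after the first → 128.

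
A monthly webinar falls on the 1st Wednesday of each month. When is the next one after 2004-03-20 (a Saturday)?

2004-04-07

March 2004 starts on a Monday, so its 1st Wednesday is 2004-03-03 (2 days in).
That is not after 2004-03-20, so look at April 2004.
April 2004 starts on a Thursday, so its 1st Wednesday is 2004-04-07 (6 days in).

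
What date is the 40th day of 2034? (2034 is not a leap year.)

Feb 9, 2034

Jan has 31 days (40 − 31 = 9 remain).
9 into Feb → Feb 9.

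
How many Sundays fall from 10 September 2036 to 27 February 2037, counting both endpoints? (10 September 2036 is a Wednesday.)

24

10 September 2036 is a Wednesday; the first Sunday on or after it is 14 September 2036 (4 days later).
From 14 September 2036 to 27 February 2037: 16 + 31 + 30 + 31 + 31 + 27 = 166 days (rest of September, October, November, December, January, February).
166 ÷ 7 = 23 full weeks with remainder 5, so 23 more Sundays after the first → 24.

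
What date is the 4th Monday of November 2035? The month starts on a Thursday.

26 November 2035

November 2035 begins on a Thursday, so the first Monday is November 5 (4 days later).
The 4th Monday is 3 weeks later: 5 + 21 = 26.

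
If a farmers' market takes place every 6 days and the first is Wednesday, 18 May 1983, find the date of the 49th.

1 March 1984

The 49th occurrence is 48 intervals after the first: 48 × 6 = 288 days after 18 May 1983.
May has 31 days — 13 days to the end of May leaves 275.
June has 30 days (245 left).
July has 31 days (214 left).
August has 31 days (183 left).
September has 30 days (153 left).
October has 31 days (122 left).
November has 30 days (92 left).
December has 31 days (61 left).
January has 31 days (30 left).
February has 29 days (1 left).
1 day into March → 1 March 1984.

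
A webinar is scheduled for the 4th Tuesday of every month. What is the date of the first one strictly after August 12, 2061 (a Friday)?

August 2061 starts on a Monday; its first Tuesday is the 2nd, so the 4th Tuesday is the 23rd — August 23, 2061.
August 23, 2061 is after August 12, 2061, so that is the next one.

August 23, 2061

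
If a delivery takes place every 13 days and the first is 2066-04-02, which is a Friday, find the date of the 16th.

The 16th occurrence is 15 intervals after the first: 15 × 13 = 195 days after 2066-04-02.
April has 30 days — 28 days to the end of April leaves 167.
May has 31 days (136 left).
June has 30 days (106 left).
July has 31 days (75 left).
August has 31 days (44 left).
September has 30 days (14 left).
14 days into October → 2066-10-14.

2066-10-14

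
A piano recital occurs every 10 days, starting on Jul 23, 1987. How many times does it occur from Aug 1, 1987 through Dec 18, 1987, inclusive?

Occurrences land 10·i days after Jul 23, 1987 for i = 0, 1, 2, …
Aug 1, 1987 is 9 days after the start; 9 ÷ 10 = 0 remainder 9; since the remainder is 9, round up to i = 1. First occurrence in the window: #2 on Aug 2, 1987 (1×10 = 10 days in).
Dec 18, 1987 is 148 days after the start; 148 ÷ 10 = 14 remainder 8. Last occurrence in the window: #15 on Dec 10, 1987.
Occurrences #2 through #15: 14 in total.

14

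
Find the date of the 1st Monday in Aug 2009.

Aug 2009 begins on a Saturday, so the first Monday is Aug 3 (2 days later).

Aug 3, 2009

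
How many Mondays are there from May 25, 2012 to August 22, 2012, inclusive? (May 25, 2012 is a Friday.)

May 25, 2012 is a Friday; the first Monday on or after it is May 28, 2012 (3 days later).
From May 28, 2012 to August 22, 2012: 3 + 30 + 31 + 22 = 86 days (rest of May, June, July, August).
86 ÷ 7 = 12 full weeks with remainder 2, so 12 more Mondays after the first → 13.

13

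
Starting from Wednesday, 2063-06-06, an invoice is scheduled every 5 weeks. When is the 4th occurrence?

2063-09-19

The 4th occurrence is 3 intervals after the first: 3 × 35 = 105 days after 2063-06-06.
June has 30 days — 24 days to the end of June leaves 81.
July has 31 days (50 left).
August has 31 days (19 left).
19 days into September → 2063-09-19.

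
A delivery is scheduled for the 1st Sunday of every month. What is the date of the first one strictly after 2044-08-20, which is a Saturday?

2044-09-04

August 2044 starts on a Monday, so its 1st Sunday is 2044-08-07 (6 days in).
That is not after 2044-08-20, so look at September 2044.
September 2044 starts on a Thursday, so its 1st Sunday is 2044-09-04 (3 days in).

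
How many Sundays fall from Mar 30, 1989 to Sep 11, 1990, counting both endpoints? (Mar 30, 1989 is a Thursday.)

Mar 30, 1989 is a Thursday; the first Sunday on or after it is Apr 2, 1989 (3 days later).
From Apr 2, 1989 to Sep 11, 1990: 273 + 254 = 527 days (rest of 1989, to Sep 11, 1990 in 1990).
527 ÷ 7 = 75 full weeks with remainder 2, so 75 more Sundays after the first → 76.

76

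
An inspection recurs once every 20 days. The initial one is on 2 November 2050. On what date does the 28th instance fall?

25 April 2052

The 28th occurrence is 27 intervals after the first: 27 × 20 = 540 days after 2 November 2050.
November has 30 days — 28 days to the end of November leaves 512.
From end of November to end of 2050 is 31 days (481 left).
2051 has 365 days (116 left).
January has 31 days (85 left).
February has 29 days (56 left).
March has 31 days (25 left).
25 days into April → 25 April 2052.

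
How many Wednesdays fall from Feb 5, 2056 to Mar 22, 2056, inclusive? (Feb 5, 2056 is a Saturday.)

Feb 5, 2056 is a Saturday; the first Wednesday on or after it is Feb 9, 2056 (4 days later).
From Feb 9, 2056 to Mar 22, 2056: 20 + 22 = 42 days (rest of Feb, Mar).
42 ÷ 7 = 6 full weeks with remainder 0, so 6 more Wednesdays after the first → 7.

7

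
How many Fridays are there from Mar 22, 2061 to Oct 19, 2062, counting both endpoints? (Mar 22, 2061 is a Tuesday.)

82

Mar 22, 2061 is a Tuesday; the first Friday on or after it is Mar 25, 2061 (3 days later).
From Mar 25, 2061 to Oct 19, 2062: 281 + 292 = 573 days (rest of 2061, to Oct 19, 2062 in 2062).
573 ÷ 7 = 81 full weeks with remainder 6, so 81 more Fridays after the first → 82.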